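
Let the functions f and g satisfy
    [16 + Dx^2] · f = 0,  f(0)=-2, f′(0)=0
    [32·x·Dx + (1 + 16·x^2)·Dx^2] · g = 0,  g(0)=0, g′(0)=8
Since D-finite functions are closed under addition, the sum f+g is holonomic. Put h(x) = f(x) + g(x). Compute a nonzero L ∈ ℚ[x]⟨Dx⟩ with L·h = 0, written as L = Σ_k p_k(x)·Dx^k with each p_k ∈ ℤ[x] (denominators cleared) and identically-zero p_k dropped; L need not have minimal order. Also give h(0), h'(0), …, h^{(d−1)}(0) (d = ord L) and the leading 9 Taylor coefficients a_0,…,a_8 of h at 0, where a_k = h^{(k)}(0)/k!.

L = (-5632·x + 114688·x^3 + 131072·x^5)·Dx + (-16 + 1792·x^2 + 36864·x^4 + 65536·x^6)·Dx^2 + (-352·x + 7168·x^3 + 8192·x^5)·Dx^3 + (-1 + 112·x^2 + 2304·x^4 + 4096·x^6)·Dx^4  (order 4).
h: a_k = -2, 8, 16, -128/3, -64/3, 2048/5, 512/45, -32768/7, -1024/315, …
ICs: h(0) = -2, h′(0) = 8, h′′(0) = 32, h′′′(0) = -256.

f: a_k = -2, 0, 16, 0, -64/3, 0, 512/45, 0, -1024/315, …
g: a_k = 0, 8, 0, -128/3, 0, 2048/5, 0, -32768/7, 0, …
Weyl lclm of L_f,L_g ⇒ L₀ (ord ≤ 4).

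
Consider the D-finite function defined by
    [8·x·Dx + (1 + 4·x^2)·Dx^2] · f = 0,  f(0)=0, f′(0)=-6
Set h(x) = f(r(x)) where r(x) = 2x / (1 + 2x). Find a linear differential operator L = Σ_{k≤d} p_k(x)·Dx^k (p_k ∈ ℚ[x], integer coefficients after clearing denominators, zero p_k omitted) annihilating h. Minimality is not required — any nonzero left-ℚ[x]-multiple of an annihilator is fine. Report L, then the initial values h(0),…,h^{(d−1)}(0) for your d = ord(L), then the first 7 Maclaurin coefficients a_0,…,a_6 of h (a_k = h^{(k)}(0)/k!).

f: a_k = 0, -6, 0, 8, 0, -96/5, 0, …
L₀ from L_f via x↦r, Dx↦r'^{-1}Dx.
L = (4 + 40·x)·Dx + (1 + 4·x + 20·x^2)·Dx^2  (order 2).
h: a_k = 0, -12, 24, 16, -288, 3648/5, 1408, …
ICs: h(0) = 0, h′(0) = -12.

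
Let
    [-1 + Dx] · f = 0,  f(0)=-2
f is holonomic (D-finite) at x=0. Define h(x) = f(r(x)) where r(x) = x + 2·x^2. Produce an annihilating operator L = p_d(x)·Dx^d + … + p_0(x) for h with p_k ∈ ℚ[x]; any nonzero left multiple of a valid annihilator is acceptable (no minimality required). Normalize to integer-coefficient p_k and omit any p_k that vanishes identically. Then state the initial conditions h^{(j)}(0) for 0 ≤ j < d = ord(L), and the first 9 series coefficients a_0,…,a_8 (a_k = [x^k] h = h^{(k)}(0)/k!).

f: a_k = -2, -2, -1, -1/3, -1/12, -1/60, -1/360, -1/2520, -1/20160, …
h₀=f(r): pull back L_f along r ⇒ L₀.
L = (-1 - 4·x) + Dx  (order 1).
h: a_k = -2, -2, -5, -13/3, -73/12, -281/60, -1741/360, -1697/504, -57233/20160, …
ICs: h(0) = -2.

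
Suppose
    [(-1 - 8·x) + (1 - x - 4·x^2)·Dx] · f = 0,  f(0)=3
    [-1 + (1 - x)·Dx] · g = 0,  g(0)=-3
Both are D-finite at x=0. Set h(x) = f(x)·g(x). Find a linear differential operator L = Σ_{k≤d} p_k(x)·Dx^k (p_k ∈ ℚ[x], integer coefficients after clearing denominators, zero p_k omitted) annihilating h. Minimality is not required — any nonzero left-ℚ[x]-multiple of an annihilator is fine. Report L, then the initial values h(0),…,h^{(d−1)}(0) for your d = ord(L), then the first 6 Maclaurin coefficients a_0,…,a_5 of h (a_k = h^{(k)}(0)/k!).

f: a_k = 3, 3, 15, 27, 87, 195, …
g: a_k = -3, -3, -3, -3, -3, -3, …
L₀ := L_f ⊗_s L_g (sym. prod.), ord ≤ 1.
L = (-2 - 6·x + 12·x^2) + (1 - 2·x - 3·x^2 + 4·x^3)·Dx  (order 1).
h: a_k = -9, -18, -63, -144, -405, -990, …
ICs: h(0) = -9.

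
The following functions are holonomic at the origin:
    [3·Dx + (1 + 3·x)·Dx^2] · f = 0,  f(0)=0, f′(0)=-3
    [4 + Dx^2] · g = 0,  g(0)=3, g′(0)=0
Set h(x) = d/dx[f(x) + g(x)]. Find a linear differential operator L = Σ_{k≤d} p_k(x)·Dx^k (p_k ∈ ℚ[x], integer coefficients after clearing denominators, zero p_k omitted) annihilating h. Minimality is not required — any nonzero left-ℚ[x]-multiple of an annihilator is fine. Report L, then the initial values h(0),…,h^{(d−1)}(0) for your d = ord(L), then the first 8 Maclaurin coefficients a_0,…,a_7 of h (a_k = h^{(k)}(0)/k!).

L = (348 + 144·x + 216·x^2) + (44 + 180·x + 216·x^2 + 216·x^3)·Dx + (87 + 36·x + 54·x^2)·Dx^2 + (11 + 45·x + 54·x^2 + 54·x^3)·Dx^3  (order 3).
h: a_k = -3, -3, -27, 89, -243, 3637/5, -2187, 688921/105, …
ICs: h(0) = -3, h′(0) = -3, h′′(0) = -54.

f: a_k = 0, -3, 9/2, -9, 81/4, -243/5, 243/2, -2187/7, …
g: a_k = 3, 0, -6, 0, 2, 0, -4/15, 0, …
Sum ⇒ L₀ = lclm(L_f,L_g) in ℚ(x)⟨Dx⟩.
h=h₀': d/dx-closure on L₀ ⇒ L.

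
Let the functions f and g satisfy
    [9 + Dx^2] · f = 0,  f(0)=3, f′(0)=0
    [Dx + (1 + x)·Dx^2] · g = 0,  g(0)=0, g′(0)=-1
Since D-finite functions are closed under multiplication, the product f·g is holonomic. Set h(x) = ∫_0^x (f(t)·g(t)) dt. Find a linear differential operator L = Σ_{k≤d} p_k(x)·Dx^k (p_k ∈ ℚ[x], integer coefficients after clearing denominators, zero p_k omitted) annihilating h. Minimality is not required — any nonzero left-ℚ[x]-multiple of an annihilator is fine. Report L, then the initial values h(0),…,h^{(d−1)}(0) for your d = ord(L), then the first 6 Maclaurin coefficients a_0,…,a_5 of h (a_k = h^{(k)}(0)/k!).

L = (2493 + 10854·x + 17091·x^2 + 11664·x^3 + 2916·x^4)·Dx + (612 + 1908·x + 1944·x^2 + 648·x^3)·Dx^2 + (592 + 2484·x + 3834·x^2 + 2592·x^3 + 648·x^4)·Dx^3 + (68 + 212·x + 216·x^2 + 72·x^3)·Dx^4 + (35 + 142·x + 215·x^2 + 144·x^3 + 36·x^4)·Dx^5  (order 5).
h: a_k = 0, 0, -3/2, 1/2, 25/8, -6/5, …
ICs: h(0) = 0, h′(0) = 0, h′′(0) = -3, h′′′(0) = 3, h′′′′(0) = 75.

f: a_k = 3, 0, -27/2, 0, 81/8, 0, …
g: a_k = 0, -1, 1/2, -1/3, 1/4, -1/5, …
Product ⇒ symmetric product L₀, ord ≤ 4.
Integrate: L := L₀·Dx.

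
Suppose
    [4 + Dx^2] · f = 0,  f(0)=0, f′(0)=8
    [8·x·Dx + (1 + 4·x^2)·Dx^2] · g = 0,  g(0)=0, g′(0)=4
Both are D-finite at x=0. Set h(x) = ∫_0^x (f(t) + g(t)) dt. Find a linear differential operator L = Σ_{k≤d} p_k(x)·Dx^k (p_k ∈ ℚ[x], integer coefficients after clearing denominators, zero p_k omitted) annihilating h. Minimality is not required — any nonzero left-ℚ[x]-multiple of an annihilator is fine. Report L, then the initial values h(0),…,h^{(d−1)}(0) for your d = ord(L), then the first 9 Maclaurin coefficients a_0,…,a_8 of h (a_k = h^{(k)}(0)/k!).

L = (-352·x + 1792·x^3 + 512·x^5)·Dx^2 + (-4 + 112·x^2 + 576·x^4 + 256·x^6)·Dx^3 + (-88·x + 448·x^3 + 128·x^5)·Dx^4 + (-1 + 28·x^2 + 144·x^4 + 64·x^6)·Dx^5  (order 5).
h: a_k = 0, 0, 6, 0, -8/3, 0, 104/45, 0, -1444/315, …
ICs: h(0) = 0, h′(0) = 0, h′′(0) = 12, h′′′(0) = 0, h′′′′(0) = -64.

f: a_k = 0, 8, 0, -16/3, 0, 16/15, 0, -32/315, 0, …
g: a_k = 0, 4, 0, -16/3, 0, 64/5, 0, -256/7, 0, …
L₀ := lclm(L_f,L_g); ord L₀ ≤ 2+2.
Integrate: L := L₀·Dx.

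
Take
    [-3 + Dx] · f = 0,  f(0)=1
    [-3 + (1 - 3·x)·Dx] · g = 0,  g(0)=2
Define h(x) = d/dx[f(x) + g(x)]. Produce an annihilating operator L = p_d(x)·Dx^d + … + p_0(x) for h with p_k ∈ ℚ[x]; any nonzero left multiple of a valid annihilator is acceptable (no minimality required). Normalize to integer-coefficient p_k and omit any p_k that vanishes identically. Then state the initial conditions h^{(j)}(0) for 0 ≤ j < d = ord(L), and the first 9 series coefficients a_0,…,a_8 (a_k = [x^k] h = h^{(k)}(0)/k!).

L = (36 + 54·x) + (-15 - 18·x + 27·x^2)·Dx + (1 - 9·x^2)·Dx^2  (order 2).
h: a_k = 9, 45, 351/2, 1323/2, 19521/8, 350163/40, 2449683/80, 58787289/560, 1587239307/4480, …
ICs: h(0) = 9, h′(0) = 45.

f: a_k = 1, 3, 9/2, 9/2, 27/8, 81/40, 81/80, 243/560, 729/4480, …
g: a_k = 2, 6, 18, 54, 162, 486, 1458, 4374, 13122, …
f+g: L₀ = lclm(L_f,L_g), ord ≤ 1+1.
Derive L from L₀ (diff closure).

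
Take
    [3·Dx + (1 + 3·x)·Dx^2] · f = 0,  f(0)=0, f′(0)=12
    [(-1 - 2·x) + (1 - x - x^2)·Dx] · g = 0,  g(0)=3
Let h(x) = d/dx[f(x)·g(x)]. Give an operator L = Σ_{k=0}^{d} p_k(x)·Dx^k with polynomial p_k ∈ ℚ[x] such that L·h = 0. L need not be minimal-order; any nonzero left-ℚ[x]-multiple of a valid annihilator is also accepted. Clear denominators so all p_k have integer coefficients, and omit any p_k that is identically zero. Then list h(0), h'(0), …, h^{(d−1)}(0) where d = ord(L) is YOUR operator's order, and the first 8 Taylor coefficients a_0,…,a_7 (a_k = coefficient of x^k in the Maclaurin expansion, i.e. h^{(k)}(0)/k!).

L = (102 + 270·x + 324·x^2) + (-3 + 93·x + 324·x^2 + 252·x^3)·Dx + (-5 - 22·x - 4·x^2 + 63·x^3 + 36·x^4)·Dx^2  (order 2).
h: a_k = 36, -36, 378, -540, 2871, -30564/5, 115659/5, -2115612/35, …
ICs: h(0) = 36, h′(0) = -36.

f: a_k = 0, 12, -18, 36, -81, 972/5, -486, 8748/7, …
g: a_k = 3, 3, 6, 9, 15, 24, 39, 63, …
h₀=f·g: eliminate ⇒ L₀, order ≤ 2·1.
Differentiate: ansatz ord ≤ ord L₀ ⇒ L.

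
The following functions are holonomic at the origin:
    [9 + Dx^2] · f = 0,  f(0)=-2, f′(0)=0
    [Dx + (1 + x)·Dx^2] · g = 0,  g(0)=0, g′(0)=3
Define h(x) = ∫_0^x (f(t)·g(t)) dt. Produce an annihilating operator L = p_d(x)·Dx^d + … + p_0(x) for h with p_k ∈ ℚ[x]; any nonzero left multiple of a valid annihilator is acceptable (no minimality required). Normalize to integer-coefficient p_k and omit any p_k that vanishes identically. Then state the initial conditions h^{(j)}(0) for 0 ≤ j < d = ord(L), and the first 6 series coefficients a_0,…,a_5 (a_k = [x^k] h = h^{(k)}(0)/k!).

f: a_k = -2, 0, 9, 0, -27/4, 0, …
g: a_k = 0, 3, -3/2, 1, -3/4, 3/5, …
h₀=f·g: eliminate ⇒ L₀, order ≤ 2·2.
Integrate: L := L₀·Dx.
L = (2493 + 10854·x + 17091·x^2 + 11664·x^3 + 2916·x^4)·Dx + (612 + 1908·x + 1944·x^2 + 648·x^3)·Dx^2 + (592 + 2484·x + 3834·x^2 + 2592·x^3 + 648·x^4)·Dx^3 + (68 + 212·x + 216·x^2 + 72·x^3)·Dx^4 + (35 + 142·x + 215·x^2 + 144·x^3 + 36·x^4)·Dx^5  (order 5).
h: a_k = 0, 0, -3, 1, 25/4, -12/5, …
ICs: h(0) = 0, h′(0) = 0, h′′(0) = -6, h′′′(0) = 6, h′′′′(0) = 150.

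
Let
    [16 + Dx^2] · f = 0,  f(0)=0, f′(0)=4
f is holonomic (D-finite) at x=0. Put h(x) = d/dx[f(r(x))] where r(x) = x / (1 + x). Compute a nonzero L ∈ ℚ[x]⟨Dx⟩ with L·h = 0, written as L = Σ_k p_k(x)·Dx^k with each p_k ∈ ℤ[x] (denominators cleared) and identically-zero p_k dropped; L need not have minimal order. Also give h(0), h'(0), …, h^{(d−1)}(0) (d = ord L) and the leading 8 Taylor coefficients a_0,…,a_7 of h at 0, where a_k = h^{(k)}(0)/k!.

f: a_k = 0, 4, 0, -32/3, 0, 128/15, 0, -1024/315, …
h₀=f(r): pull back L_f along r ⇒ L₀.
h=h₀': d/dx-closure on L₀ ⇒ L.
L = (22 + 12·x + 6·x^2) + (6 + 18·x + 18·x^2 + 6·x^3)·Dx + (1 + 4·x + 6·x^2 + 4·x^3 + x^4)·Dx^2  (order 2).
h: a_k = 4, -8, -20, 112, -772/3, 360, -9844/45, -20128/45, …
ICs: h(0) = 4, h′(0) = -8.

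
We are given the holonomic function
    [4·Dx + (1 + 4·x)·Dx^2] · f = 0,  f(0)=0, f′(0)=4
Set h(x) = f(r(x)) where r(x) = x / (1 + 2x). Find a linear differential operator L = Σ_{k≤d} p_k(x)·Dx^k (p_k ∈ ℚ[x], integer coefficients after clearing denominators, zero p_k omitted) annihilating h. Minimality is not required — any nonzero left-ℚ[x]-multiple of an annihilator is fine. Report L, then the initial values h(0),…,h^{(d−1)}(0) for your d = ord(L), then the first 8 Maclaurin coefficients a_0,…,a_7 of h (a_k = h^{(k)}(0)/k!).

f: a_k = 0, 4, -8, 64/3, -64, 1024/5, -2048/3, 16384/7, …
L₀ from L_f via x↦r, Dx↦r'^{-1}Dx.
L = (8 + 24·x)·Dx + (1 + 8·x + 12·x^2)·Dx^2  (order 2).
h: a_k = 0, 4, -16, 208/3, -320, 7744/5, -23296/3, 279808/7, …
ICs: h(0) = 0, h′(0) = 4.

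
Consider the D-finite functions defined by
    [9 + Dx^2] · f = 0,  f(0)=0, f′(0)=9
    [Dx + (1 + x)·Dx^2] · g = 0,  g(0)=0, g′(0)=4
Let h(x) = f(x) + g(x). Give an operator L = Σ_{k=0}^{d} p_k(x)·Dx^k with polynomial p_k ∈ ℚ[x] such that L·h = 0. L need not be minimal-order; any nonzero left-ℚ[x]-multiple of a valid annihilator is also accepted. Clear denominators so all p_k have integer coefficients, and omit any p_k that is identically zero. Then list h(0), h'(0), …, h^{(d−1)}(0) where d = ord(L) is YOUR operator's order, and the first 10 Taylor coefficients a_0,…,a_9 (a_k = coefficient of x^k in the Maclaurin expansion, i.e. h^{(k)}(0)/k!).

f: a_k = 0, 9, 0, -27/2, 0, 243/40, 0, -729/560, 0, 729/4480, …
g: a_k = 0, 4, -2, 4/3, -1, 4/5, -2/3, 4/7, -1/2, 4/9, …
L₀ := lclm(L_f,L_g); ord L₀ ≤ 2+2.
L = (135 + 162·x + 81·x^2)·Dx + (99 + 261·x + 243·x^2 + 81·x^3)·Dx^2 + (15 + 18·x + 9·x^2)·Dx^3 + (11 + 29·x + 27·x^2 + 9·x^3)·Dx^4  (order 4).
h: a_k = 0, 13, -2, -73/6, -1, 55/8, -2/3, -409/560, -1/2, 24481/40320, …
ICs: h(0) = 0, h′(0) = 13, h′′(0) = -4, h′′′(0) = -73.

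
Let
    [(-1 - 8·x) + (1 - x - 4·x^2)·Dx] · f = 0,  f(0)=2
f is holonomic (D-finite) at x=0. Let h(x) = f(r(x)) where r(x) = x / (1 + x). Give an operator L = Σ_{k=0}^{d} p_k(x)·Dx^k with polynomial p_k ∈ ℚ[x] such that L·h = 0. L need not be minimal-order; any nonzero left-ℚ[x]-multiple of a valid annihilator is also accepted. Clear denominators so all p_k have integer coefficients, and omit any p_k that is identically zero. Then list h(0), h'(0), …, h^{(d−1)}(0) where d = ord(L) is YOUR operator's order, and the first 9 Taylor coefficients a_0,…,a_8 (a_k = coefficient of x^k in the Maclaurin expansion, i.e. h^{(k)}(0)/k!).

L = (1 + 9·x) + (-1 - 2·x + 3·x^2 + 4·x^3)·Dx  (order 1).
h: a_k = 2, 2, 8, 0, 32, -32, 160, -288, 928, …
ICs: h(0) = 2.

f: a_k = 2, 2, 10, 18, 58, 130, 362, 882, 2330, …
L₀ from L_f via x↦r, Dx↦r'^{-1}Dx.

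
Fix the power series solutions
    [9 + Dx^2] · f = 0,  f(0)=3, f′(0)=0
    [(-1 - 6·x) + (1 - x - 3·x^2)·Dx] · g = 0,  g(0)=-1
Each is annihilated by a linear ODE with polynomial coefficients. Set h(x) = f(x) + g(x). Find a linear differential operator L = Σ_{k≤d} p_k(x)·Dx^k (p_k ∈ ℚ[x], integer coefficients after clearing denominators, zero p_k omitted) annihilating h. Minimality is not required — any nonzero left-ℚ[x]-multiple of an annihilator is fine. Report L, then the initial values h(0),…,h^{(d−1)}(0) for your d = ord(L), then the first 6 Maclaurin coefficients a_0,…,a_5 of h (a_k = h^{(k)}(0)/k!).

L = (-459 - 2916·x - 1539·x^2 - 3888·x^3 - 3645·x^4 - 4374·x^5) + (153 - 153·x - 378·x^2 + 405·x^3 - 2187·x^5 - 2187·x^6)·Dx + (-51 - 324·x - 171·x^2 - 432·x^3 - 405·x^4 - 486·x^5)·Dx^2 + (17 - 17·x - 42·x^2 + 45·x^3 - 243·x^5 - 243·x^6)·Dx^3  (order 3).
h: a_k = 2, -1, -35/2, -7, -71/8, -40, …
ICs: h(0) = 2, h′(0) = -1, h′′(0) = -35.

f: a_k = 3, 0, -27/2, 0, 81/8, 0, …
g: a_k = -1, -1, -4, -7, -19, -40, …
L₀ := lclm(L_f,L_g); ord L₀ ≤ 2+1.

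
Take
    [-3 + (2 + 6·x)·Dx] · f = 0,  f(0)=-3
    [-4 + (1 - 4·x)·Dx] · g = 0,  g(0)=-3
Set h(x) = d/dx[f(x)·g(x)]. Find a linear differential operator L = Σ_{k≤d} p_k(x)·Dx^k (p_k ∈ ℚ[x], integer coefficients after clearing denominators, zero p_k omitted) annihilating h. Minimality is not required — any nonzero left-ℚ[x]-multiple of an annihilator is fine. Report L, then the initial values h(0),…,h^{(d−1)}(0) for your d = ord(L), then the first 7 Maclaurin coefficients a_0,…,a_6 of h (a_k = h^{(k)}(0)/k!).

L = (167 + 792·x + 432·x^2) + (-22 - 2·x + 288·x^2 + 288·x^3)·Dx  (order 1).
h: a_k = 99/2, 1503/4, 36801/16, 388899/32, 15632505/256, 149658705/512, 2798175933/2048, …
ICs: h(0) = 99/2.

f: a_k = -3, -9/2, 27/8, -81/16, 1215/128, -5103/256, 45927/1024, …
g: a_k = -3, -12, -48, -192, -768, -3072, -12288, …
f·g: L₀ = L_f ⊗_s L_g, ord ≤ 1·1.
Differentiate: ansatz ord ≤ ord L₀ ⇒ L.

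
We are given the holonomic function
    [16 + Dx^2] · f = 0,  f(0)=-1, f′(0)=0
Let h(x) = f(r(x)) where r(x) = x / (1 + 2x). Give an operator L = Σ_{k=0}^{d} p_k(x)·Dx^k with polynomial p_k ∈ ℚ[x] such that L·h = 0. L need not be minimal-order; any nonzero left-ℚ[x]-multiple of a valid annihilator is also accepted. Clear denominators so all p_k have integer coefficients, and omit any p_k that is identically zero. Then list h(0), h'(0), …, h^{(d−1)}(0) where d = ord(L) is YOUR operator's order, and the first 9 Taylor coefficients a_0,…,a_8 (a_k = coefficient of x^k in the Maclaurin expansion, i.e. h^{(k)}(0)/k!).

f: a_k = -1, 0, 8, 0, -32/3, 0, 256/45, 0, -512/315, …
Substitute x→r, Dx→(1/r')Dx; clear ⇒ L₀.
L = 16 + (4 + 24·x + 48·x^2 + 32·x^3)·Dx + (1 + 8·x + 24·x^2 + 32·x^3 + 16·x^4)·Dx^2  (order 2).
h: a_k = -1, 0, 8, -32, 256/3, -512/3, 9856/45, 512/5, -602624/315, …
ICs: h(0) = -1, h′(0) = 0.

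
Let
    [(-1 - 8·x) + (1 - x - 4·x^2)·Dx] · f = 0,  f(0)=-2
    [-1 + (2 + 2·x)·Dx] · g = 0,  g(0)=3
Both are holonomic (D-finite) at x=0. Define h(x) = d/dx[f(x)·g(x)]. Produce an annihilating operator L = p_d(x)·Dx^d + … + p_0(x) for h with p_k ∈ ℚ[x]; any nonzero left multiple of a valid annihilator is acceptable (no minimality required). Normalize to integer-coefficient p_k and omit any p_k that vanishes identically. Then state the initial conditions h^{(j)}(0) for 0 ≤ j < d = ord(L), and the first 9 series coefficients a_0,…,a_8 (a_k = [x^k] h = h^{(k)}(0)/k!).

f: a_k = -2, -2, -10, -18, -58, -130, -362, -882, -2330, …
g: a_k = 3, 3/2, -3/8, 3/16, -15/128, 21/256, -63/1024, 99/2048, -1287/32768, …
L₀ := L_f ⊗_s L_g (sym. prod.), ord ≤ 1.
Derive L from L₀ (diff closure).
L = (43 + 210·x + 603·x^2 + 680·x^3 + 240·x^4) + (-6 - 34·x + 6·x^2 + 194·x^3 + 256·x^4 + 96·x^5)·Dx  (order 1).
h: a_k = -9, -129/2, -1647/8, -12633/16, -302115/128, -1937655/256, -22577835/1024, -134278473/2048, -6132698379/32768, …
ICs: h(0) = -9.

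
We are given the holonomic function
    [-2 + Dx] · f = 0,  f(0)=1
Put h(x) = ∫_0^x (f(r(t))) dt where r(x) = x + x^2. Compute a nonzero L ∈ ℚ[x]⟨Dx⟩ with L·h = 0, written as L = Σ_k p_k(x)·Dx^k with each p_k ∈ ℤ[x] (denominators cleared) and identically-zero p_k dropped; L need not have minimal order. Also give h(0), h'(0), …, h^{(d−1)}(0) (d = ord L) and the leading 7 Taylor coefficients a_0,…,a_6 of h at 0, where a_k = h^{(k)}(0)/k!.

L = (-2 - 4·x)·Dx + Dx^2  (order 2).
h: a_k = 0, 1, 1, 4/3, 4/3, 4/3, 52/45, …
ICs: h(0) = 0, h′(0) = 1.

f: a_k = 1, 2, 2, 4/3, 2/3, 4/15, 4/45, …
Change of var in L_f (x↦r) gives L₀.
Integrate: L := L₀·Dx.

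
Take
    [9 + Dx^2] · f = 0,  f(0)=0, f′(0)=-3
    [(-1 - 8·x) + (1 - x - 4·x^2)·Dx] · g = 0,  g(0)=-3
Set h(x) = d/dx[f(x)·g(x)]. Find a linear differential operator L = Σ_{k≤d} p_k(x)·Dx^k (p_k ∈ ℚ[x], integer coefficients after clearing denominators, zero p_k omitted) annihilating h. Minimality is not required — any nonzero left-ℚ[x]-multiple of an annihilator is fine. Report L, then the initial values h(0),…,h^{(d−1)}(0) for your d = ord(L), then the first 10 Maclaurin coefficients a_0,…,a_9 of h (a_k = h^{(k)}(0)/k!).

L = (-33 - 162·x - 567·x^2 + 648·x^3 + 1296·x^4) + (6 + 66·x + 216·x^2 + 576·x^3)·Dx + (1 - 10·x - 31·x^2 + 72·x^3 + 144·x^4)·Dx^2  (order 2).
h: a_k = 9, 18, 189/2, 270, 7983/8, 56349/20, 709281/80, 1761129/70, 331080777/4480, 93142881/448, …
ICs: h(0) = 9, h′(0) = 18.

f: a_k = 0, -3, 0, 9/2, 0, -81/40, 0, 243/560, 0, -243/4480, …
g: a_k = -3, -3, -15, -27, -87, -195, -543, -1323, -3495, -8787, …
h₀=f·g: eliminate ⇒ L₀, order ≤ 2·1.
Derive L from L₀ (diff closure).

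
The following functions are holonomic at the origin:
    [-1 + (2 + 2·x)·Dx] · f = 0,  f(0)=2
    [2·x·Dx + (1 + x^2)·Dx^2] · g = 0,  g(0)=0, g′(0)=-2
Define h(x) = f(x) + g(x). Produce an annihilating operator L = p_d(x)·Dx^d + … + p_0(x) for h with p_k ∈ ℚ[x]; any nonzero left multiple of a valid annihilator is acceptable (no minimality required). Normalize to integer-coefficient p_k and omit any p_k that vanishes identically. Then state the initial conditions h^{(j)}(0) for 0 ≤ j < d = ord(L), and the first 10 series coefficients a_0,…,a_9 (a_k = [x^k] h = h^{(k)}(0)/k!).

f: a_k = 2, 1, -1/4, 1/8, -5/64, 7/128, -21/512, 33/1024, -429/16384, 715/32768, …
g: a_k = 0, -2, 0, 2/3, 0, -2/5, 0, 2/7, 0, -2/9, …
f+g: L₀ = lclm(L_f,L_g), ord ≤ 1+2.
L = (-4 - 10·x + 12·x^2 + 6·x^3)·Dx + (-11 - 16·x + 10·x^2 + 48·x^3 + 21·x^4)·Dx^2 + (-2 + 6·x + 12·x^2 + 12·x^3 + 14·x^4 + 6·x^5)·Dx^3  (order 3).
h: a_k = 2, -1, -1/4, 19/24, -5/64, -221/640, -21/512, 2279/7168, -429/16384, -59101/294912, …
ICs: h(0) = 2, h′(0) = -1, h′′(0) = -1/2.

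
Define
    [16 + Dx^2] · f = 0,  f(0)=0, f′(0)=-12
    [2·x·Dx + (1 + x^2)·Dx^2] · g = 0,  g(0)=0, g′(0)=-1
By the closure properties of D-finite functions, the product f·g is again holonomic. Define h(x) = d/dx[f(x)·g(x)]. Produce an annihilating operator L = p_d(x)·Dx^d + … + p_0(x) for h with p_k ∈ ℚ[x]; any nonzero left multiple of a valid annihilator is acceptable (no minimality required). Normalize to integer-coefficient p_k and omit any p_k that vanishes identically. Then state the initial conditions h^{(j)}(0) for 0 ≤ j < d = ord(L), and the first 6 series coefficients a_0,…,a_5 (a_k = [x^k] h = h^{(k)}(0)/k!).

L = (32960 + 157056·x^2 + 319424·x^4 + 359424·x^6 + 242688·x^8 + 94208·x^10 + 16384·x^12) + (6752·x + 28736·x^3 + 49120·x^5 + 43520·x^7 + 20480·x^9 + 4096·x^11)·Dx + (3420 + 17320·x^2 + 37356·x^4 + 44272·x^6 + 30848·x^8 + 12032·x^10 + 2048·x^12)·Dx^2 + (422·x + 1796·x^3 + 3070·x^5 + 2720·x^7 + 1280·x^9 + 256·x^11)·Dx^3 + (85 + 469·x^2 + 1087·x^4 + 1363·x^6 + 980·x^8 + 384·x^10 + 64·x^12)·Dx^4  (order 4).
h: a_k = 0, 24, 0, -144, 0, 232, …
ICs: h(0) = 0, h′(0) = 24, h′′(0) = 0, h′′′(0) = -864.

f: a_k = 0, -12, 0, 32, 0, -128/5, …
g: a_k = 0, -1, 0, 1/3, 0, -1/5, …
h₀=f·g: eliminate ⇒ L₀, order ≤ 2·2.
Differentiate: ansatz ord ≤ ord L₀ ⇒ L.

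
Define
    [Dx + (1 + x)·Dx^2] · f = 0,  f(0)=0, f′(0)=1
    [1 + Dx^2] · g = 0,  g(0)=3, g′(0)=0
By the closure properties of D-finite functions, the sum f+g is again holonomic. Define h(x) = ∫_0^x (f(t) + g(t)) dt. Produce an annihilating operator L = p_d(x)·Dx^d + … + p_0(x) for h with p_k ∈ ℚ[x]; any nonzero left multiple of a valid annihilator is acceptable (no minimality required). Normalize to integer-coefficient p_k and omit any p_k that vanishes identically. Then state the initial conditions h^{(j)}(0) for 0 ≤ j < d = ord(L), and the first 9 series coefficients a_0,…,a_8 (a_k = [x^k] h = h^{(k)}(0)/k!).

f: a_k = 0, 1, -1/2, 1/3, -1/4, 1/5, -1/6, 1/7, -1/8, …
g: a_k = 3, 0, -3/2, 0, 1/8, 0, -1/240, 0, 1/13440, …
f+g: L₀ = lclm(L_f,L_g), ord ≤ 2+2.
h=∫₀ˣh₀: take L = L₀·Dx.
L = (7 + 2·x + x^2)·Dx^2 + (3 + 5·x + 3·x^2 + x^3)·Dx^3 + (7 + 2·x + x^2)·Dx^4 + (3 + 5·x + 3·x^2 + x^3)·Dx^5  (order 5).
h: a_k = 0, 3, 1/2, -2/3, 1/12, -1/40, 1/30, -41/1680, 1/56, …
ICs: h(0) = 0, h′(0) = 3, h′′(0) = 1, h′′′(0) = -4, h′′′′(0) = 2.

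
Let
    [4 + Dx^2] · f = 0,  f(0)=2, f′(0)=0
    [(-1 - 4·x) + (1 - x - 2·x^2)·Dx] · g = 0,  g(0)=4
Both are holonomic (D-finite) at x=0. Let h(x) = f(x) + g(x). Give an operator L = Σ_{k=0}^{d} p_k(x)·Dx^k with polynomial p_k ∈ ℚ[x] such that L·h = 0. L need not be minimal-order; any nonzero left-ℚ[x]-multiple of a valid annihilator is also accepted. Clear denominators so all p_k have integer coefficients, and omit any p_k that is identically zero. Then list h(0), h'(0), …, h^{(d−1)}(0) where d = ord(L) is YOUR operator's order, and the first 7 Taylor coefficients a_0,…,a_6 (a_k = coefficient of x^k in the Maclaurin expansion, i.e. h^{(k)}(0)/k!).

f: a_k = 2, 0, -4, 0, 4/3, 0, -8/45, …
g: a_k = 4, 4, 12, 20, 44, 84, 172, …
f+g: L₀ = lclm(L_f,L_g), ord ≤ 2+1.
L = (-68 - 304·x - 200·x^2 - 320·x^3 - 160·x^4 - 128·x^5) + (20 - 12·x - 24·x^2 - 8·x^3 - 48·x^4 - 96·x^5 - 64·x^6)·Dx + (-17 - 76·x - 50·x^2 - 80·x^3 - 40·x^4 - 32·x^5)·Dx^2 + (5 - 3·x - 6·x^2 - 2·x^3 - 12·x^4 - 24·x^5 - 16·x^6)·Dx^3  (order 3).
h: a_k = 6, 4, 8, 20, 136/3, 84, 7732/45, …
ICs: h(0) = 6, h′(0) = 4, h′′(0) = 16.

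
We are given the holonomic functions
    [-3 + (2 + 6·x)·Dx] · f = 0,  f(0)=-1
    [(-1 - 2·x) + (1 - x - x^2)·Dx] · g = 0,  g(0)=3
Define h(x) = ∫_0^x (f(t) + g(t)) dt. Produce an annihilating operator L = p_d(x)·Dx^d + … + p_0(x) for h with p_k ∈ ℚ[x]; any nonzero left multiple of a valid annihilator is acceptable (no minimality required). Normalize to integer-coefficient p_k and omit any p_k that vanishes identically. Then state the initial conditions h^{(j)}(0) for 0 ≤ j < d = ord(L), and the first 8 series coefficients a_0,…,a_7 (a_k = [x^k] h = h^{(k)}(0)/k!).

L = (33 + 117·x + 117·x^2 + 90·x^3)·Dx + (-25 - 102·x - 303·x^2 - 378·x^3 - 225·x^4)·Dx^2 + (-2 + 22·x + 90·x^2 - 38·x^3 - 198·x^4 - 90·x^5)·Dx^3  (order 3).
h: a_k = 0, 2, 3/4, 19/8, 117/64, 465/128, 1481/512, 55245/7168, …
ICs: h(0) = 0, h′(0) = 2, h′′(0) = 3/2.

f: a_k = -1, -3/2, 9/8, -27/16, 405/128, -1701/256, 15309/1024, -72171/2048, …
g: a_k = 3, 3, 6, 9, 15, 24, 39, 63, …
Sum ⇒ L₀ = lclm(L_f,L_g) in ℚ(x)⟨Dx⟩.
h=∫h₀ ⇒ L = L₀·Dx.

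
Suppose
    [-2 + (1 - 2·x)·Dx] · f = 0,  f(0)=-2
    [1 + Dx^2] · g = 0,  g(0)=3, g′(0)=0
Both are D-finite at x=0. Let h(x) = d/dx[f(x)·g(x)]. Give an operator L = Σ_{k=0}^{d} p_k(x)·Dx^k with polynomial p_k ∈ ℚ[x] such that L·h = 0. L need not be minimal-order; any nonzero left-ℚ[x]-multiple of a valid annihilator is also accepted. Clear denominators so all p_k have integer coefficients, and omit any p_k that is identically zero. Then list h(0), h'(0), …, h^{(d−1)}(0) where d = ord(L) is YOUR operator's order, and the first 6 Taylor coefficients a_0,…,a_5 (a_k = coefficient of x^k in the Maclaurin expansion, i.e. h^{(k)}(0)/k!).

L = (-7 - 4·x + 4·x^2) + (-4 + 8·x)·Dx + (1 - 4·x + 4·x^2)·Dx^2  (order 2).
h: a_k = -12, -42, -126, -337, -1685/2, -40439/20, …
ICs: h(0) = -12, h′(0) = -42.

f: a_k = -2, -4, -8, -16, -32, -64, …
g: a_k = 3, 0, -3/2, 0, 1/8, 0, …
L₀ := L_f ⊗_s L_g (sym. prod.), ord ≤ 2.
h=h₀': d/dx-closure on L₀ ⇒ L.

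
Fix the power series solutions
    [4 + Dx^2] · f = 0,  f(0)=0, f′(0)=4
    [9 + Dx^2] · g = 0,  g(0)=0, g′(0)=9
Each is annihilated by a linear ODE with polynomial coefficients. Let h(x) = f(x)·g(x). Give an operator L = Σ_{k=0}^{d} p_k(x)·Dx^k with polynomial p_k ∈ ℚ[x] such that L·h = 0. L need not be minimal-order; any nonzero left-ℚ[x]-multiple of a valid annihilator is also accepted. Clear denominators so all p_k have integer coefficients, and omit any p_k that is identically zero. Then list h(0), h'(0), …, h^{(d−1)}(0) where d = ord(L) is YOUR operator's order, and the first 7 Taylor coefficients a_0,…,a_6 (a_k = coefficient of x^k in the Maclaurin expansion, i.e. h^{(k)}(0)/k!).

L = 25 + 26·Dx^2 + Dx^4  (order 4).
h: a_k = 0, 0, 36, 0, -78, 0, 651/10, …
ICs: h(0) = 0, h′(0) = 0, h′′(0) = 72, h′′′(0) = 0.

f: a_k = 0, 4, 0, -8/3, 0, 8/15, 0, …
g: a_k = 0, 9, 0, -27/2, 0, 243/40, 0, …
Sym-product of L_f,L_g gives L₀ (≤ ord 4).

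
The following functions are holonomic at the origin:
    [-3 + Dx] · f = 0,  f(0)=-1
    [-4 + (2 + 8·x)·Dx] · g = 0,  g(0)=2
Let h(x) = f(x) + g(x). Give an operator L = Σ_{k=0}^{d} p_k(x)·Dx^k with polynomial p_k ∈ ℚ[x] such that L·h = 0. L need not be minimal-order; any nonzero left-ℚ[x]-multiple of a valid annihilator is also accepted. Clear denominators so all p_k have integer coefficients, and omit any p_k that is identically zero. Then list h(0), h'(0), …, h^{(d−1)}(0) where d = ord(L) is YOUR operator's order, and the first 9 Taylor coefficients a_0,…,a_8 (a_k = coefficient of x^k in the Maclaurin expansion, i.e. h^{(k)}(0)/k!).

f: a_k = -1, -3, -9/2, -9/2, -27/8, -81/40, -81/80, -243/560, -729/4480, …
g: a_k = 2, 4, -4, 8, -20, 56, -168, 528, -1716, …
Weyl lclm of L_f,L_g ⇒ L₀ (ord ≤ 2).
L = (30 + 72·x) + (-13 - 72·x - 144·x^2)·Dx + (1 + 16·x + 48·x^2)·Dx^2  (order 2).
h: a_k = 1, 1, -17/2, 7/2, -187/8, 2159/40, -13521/80, 295437/560, -7688409/4480, …
ICs: h(0) = 1, h′(0) = 1.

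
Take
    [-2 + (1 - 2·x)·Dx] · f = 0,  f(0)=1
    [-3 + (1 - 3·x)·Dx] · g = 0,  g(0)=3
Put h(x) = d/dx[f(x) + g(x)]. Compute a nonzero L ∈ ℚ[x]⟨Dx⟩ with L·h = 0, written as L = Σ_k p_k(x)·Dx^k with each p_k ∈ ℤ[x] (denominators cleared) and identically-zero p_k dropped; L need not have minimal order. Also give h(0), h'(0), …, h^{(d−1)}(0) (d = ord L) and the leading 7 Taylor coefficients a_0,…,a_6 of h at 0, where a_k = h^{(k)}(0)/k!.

f: a_k = 1, 2, 4, 8, 16, 32, 64, …
g: a_k = 3, 9, 27, 81, 243, 729, 2187, …
Sum ⇒ L₀ = lclm(L_f,L_g) in ℚ(x)⟨Dx⟩.
Derive L from L₀ (diff closure).
L = 36 + (-15 + 36·x)·Dx + (1 - 5·x + 6·x^2)·Dx^2  (order 2).
h: a_k = 11, 62, 267, 1036, 3805, 13506, 46823, …
ICs: h(0) = 11, h′(0) = 62.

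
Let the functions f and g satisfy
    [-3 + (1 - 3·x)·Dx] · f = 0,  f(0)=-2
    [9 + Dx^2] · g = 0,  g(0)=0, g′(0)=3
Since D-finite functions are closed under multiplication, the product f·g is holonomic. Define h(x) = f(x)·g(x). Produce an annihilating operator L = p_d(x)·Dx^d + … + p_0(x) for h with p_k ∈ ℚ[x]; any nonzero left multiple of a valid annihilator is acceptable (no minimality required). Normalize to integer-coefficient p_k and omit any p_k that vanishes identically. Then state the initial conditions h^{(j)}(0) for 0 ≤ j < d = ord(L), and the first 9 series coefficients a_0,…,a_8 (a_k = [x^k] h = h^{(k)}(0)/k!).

f: a_k = -2, -6, -18, -54, -162, -486, -1458, -4374, -13122, …
g: a_k = 0, 3, 0, -9/2, 0, 81/40, 0, -243/560, 0, …
Product ⇒ symmetric product L₀, ord ≤ 2.
L = (-9 + 27·x) + 6·Dx + (-1 + 3·x)·Dx^2  (order 2).
h: a_k = 0, -6, -18, -45, -135, -8181/20, -24543/20, -1030563/280, -3091689/280, …
ICs: h(0) = 0, h′(0) = -6.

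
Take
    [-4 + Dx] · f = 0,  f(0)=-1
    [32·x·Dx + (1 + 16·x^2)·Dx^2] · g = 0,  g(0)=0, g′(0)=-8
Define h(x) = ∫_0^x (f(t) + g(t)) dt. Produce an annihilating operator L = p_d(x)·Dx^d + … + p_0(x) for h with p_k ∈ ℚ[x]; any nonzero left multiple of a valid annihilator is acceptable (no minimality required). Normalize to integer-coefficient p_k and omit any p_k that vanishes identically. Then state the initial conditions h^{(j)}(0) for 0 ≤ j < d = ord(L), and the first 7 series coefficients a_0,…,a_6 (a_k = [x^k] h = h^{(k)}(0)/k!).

f: a_k = -1, -4, -8, -32/3, -32/3, -128/15, -256/45, …
g: a_k = 0, -8, 0, 128/3, 0, -2048/5, 0, …
f+g: L₀ = lclm(L_f,L_g), ord ≤ 1+2.
∫: right-multiply L₀ by Dx.
L = (32 - 256·x - 512·x^2)·Dx^2 + (-12 + 48·x + 64·x^2 - 256·x^3)·Dx^3 + (1 + 4·x + 16·x^2 + 64·x^3)·Dx^4  (order 4).
h: a_k = 0, -1, -6, -8/3, 8, -32/15, -3136/45, …
ICs: h(0) = 0, h′(0) = -1, h′′(0) = -12, h′′′(0) = -16.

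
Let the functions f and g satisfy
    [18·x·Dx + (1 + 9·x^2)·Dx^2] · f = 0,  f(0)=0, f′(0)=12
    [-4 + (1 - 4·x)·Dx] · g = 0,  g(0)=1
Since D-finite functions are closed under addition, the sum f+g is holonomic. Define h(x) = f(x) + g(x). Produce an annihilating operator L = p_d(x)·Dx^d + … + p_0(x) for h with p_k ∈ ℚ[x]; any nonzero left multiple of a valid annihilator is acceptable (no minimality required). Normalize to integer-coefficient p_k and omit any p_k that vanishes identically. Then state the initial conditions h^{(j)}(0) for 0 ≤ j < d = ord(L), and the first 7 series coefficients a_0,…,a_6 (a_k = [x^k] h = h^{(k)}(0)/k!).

L = (72 - 1152·x - 1944·x^2)·Dx + (-57 + 72·x - 765·x^2 - 1944·x^3)·Dx^2 + (4 - 7·x - 63·x^3 - 324·x^4)·Dx^3  (order 3).
h: a_k = 1, 16, 16, 28, 256, 6092/5, 4096, …
ICs: h(0) = 1, h′(0) = 16, h′′(0) = 32.

f: a_k = 0, 12, 0, -36, 0, 972/5, 0, …
g: a_k = 1, 4, 16, 64, 256, 1024, 4096, …
Weyl lclm of L_f,L_g ⇒ L₀ (ord ≤ 3).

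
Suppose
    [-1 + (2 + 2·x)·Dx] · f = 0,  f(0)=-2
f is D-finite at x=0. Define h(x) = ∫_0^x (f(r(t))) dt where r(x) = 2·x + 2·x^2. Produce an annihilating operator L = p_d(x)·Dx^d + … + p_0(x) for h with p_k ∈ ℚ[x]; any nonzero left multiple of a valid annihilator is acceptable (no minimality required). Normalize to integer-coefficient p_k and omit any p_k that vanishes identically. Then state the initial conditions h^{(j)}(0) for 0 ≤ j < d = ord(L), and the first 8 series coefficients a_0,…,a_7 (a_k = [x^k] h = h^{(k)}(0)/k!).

L = (-1 - 2·x)·Dx + (1 + 2·x + 2·x^2)·Dx^2  (order 2).
h: a_k = 0, -2, -1, -1/3, 1/4, -3/20, 1/24, 3/56, …
ICs: h(0) = 0, h′(0) = -2.

f: a_k = -2, -1, 1/4, -1/8, 5/64, -7/128, 21/512, -33/1024, …
Change of var in L_f (x↦r) gives L₀.
h=∫h₀ ⇒ L = L₀·Dx.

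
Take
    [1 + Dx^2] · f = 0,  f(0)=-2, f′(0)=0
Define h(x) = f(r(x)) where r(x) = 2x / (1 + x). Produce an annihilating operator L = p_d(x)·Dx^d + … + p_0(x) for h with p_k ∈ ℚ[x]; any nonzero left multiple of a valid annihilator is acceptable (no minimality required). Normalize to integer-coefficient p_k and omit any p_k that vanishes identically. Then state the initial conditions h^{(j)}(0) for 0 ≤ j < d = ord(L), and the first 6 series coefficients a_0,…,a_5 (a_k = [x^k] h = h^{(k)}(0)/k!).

L = 4 + (2 + 6·x + 6·x^2 + 2·x^3)·Dx + (1 + 4·x + 6·x^2 + 4·x^3 + x^4)·Dx^2  (order 2).
h: a_k = -2, 0, 4, -8, 32/3, -32/3, …
ICs: h(0) = -2, h′(0) = 0.

f: a_k = -2, 0, 1, 0, -1/12, 0, …
f∘r: x↦r, Dx↦Dx/r' in L_f ⇒ L₀.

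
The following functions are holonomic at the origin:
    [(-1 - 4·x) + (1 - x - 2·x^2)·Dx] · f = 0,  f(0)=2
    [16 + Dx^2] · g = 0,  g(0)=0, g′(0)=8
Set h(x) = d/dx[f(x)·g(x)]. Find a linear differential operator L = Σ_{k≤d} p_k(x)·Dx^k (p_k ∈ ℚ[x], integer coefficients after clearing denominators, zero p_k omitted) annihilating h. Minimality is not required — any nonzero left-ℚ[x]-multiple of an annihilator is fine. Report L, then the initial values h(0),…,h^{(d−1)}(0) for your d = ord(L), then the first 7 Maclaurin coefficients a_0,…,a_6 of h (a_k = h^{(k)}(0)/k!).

f: a_k = 2, 2, 6, 10, 22, 42, 86, …
g: a_k = 0, 8, 0, -64/3, 0, 256/15, 0, …
Sym-product of L_f,L_g gives L₀ (≤ ord 2).
h=h₀': d/dx-closure on L₀ ⇒ L.
L = (4 - 128·x - 192·x^2 + 256·x^3 + 256·x^4) + (-5 - 12·x + 48·x^2 + 64·x^3)·Dx + (3 - 7·x - 10·x^2 + 16·x^3 + 16·x^4)·Dx^2  (order 2).
h: a_k = 16, 32, 16, 448/3, 1232/3, 4704/5, 19408/9, …
ICs: h(0) = 16, h′(0) = 32.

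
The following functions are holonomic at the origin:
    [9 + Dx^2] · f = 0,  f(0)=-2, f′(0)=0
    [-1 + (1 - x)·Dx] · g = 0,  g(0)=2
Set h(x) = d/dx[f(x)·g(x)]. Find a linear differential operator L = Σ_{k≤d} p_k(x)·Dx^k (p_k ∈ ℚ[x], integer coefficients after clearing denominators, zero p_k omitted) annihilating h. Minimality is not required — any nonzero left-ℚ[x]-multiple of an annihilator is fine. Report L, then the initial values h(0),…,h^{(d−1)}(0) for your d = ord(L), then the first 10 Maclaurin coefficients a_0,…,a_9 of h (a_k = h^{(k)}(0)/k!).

L = (7 - 18·x + 9·x^2) + (-2 + 2·x)·Dx + (1 - 2·x + x^2)·Dx^2  (order 2).
h: a_k = -4, 28, 42, 2, 5/2, 273/10, 637/20, 4367/140, 39303/1120, 44399/1120, …
ICs: h(0) = -4, h′(0) = 28.

f: a_k = -2, 0, 9, 0, -27/4, 0, 81/40, 0, -729/2240, 0, …
g: a_k = 2, 2, 2, 2, 2, 2, 2, 2, 2, 2, …
Sym-product of L_f,L_g gives L₀ (≤ ord 2).
Differentiate: ansatz ord ≤ ord L₀ ⇒ L.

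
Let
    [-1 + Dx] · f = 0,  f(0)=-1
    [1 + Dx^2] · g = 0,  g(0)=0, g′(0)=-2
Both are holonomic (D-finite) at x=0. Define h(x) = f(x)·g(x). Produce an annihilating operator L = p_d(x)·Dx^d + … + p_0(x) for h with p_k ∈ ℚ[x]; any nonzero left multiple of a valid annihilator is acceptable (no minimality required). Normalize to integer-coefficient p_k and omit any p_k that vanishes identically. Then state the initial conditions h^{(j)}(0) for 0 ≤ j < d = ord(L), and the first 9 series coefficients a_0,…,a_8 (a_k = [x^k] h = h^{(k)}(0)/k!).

f: a_k = -1, -1, -1/2, -1/6, -1/24, -1/120, -1/720, -1/5040, -1/40320, …
g: a_k = 0, -2, 0, 1/3, 0, -1/60, 0, 1/2520, 0, …
Sym-product of L_f,L_g gives L₀ (≤ ord 2).
L = 2 - 2·Dx + Dx^2  (order 2).
h: a_k = 0, 2, 2, 2/3, 0, -1/15, -1/45, -1/315, 0, …
ICs: h(0) = 0, h′(0) = 2.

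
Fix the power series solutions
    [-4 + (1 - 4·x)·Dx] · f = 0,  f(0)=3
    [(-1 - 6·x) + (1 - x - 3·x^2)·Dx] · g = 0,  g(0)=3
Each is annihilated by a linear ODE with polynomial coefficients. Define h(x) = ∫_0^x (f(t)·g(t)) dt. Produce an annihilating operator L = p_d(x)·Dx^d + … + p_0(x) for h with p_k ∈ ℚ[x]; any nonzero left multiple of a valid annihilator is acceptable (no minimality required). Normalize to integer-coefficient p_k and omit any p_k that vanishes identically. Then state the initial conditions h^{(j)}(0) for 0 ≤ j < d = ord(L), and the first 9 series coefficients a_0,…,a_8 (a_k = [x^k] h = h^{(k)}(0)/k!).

f: a_k = 3, 12, 48, 192, 768, 3072, 12288, 49152, 196608, …
g: a_k = 3, 3, 12, 21, 57, 120, 291, 651, 1524, …
Sym-product of L_f,L_g gives L₀ (≤ ord 1).
h=∫₀ˣh₀: take L = L₀·Dx.
L = (-5 + 2·x + 36·x^2)·Dx + (1 - 5·x + x^2 + 12·x^3)·Dx^2  (order 2).
h: a_k = 0, 9, 45/2, 72, 927/4, 3879/5, 2646, 64377/7, 259461/8, …
ICs: h(0) = 0, h′(0) = 9.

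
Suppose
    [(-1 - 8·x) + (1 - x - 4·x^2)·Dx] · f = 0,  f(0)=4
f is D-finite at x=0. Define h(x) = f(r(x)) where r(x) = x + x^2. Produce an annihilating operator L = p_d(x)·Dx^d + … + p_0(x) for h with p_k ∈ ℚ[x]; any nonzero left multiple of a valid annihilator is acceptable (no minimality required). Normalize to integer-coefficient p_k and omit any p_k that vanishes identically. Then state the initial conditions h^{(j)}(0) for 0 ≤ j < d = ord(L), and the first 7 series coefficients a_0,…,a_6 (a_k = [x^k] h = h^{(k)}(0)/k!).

f: a_k = 4, 4, 20, 36, 116, 260, 724, …
h₀=f(r): pull back L_f along r ⇒ L₀.
L = (1 + 10·x + 24·x^2 + 16·x^3) + (-1 + x + 5·x^2 + 8·x^3 + 4·x^4)·Dx  (order 1).
h: a_k = 4, 4, 24, 76, 244, 832, 2756, …
ICs: h(0) = 4.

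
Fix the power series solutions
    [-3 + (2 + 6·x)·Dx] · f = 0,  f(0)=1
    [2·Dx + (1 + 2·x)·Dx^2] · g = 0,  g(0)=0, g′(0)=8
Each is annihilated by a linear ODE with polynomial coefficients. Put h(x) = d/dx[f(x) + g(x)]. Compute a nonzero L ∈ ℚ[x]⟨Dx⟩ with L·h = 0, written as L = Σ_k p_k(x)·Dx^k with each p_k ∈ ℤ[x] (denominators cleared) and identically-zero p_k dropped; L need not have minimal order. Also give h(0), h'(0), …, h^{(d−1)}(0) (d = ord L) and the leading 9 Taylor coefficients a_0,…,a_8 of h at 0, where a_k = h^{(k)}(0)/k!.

f: a_k = 1, 3/2, -9/8, 27/16, -405/128, 1701/256, -15309/1024, 72171/2048, -2814669/32768, …
g: a_k = 0, 8, -8, 32/3, -16, 128/5, -128/3, 512/7, -128, …
L₀ := lclm(L_f,L_g); ord L₀ ≤ 1+2.
h₀' ⇒ L via d/dx closure of L₀.
L = (-6 + 36·x) + (5 + 84·x + 180·x^2)·Dx + (2 + 22·x + 72·x^2 + 72·x^3)·Dx^2  (order 2).
h: a_k = 19/2, -73/4, 593/16, -2453/32, 41273/256, -176999/512, 1553773/2048, -7008973/4096, 260877833/65536, …
ICs: h(0) = 19/2, h′(0) = -73/4.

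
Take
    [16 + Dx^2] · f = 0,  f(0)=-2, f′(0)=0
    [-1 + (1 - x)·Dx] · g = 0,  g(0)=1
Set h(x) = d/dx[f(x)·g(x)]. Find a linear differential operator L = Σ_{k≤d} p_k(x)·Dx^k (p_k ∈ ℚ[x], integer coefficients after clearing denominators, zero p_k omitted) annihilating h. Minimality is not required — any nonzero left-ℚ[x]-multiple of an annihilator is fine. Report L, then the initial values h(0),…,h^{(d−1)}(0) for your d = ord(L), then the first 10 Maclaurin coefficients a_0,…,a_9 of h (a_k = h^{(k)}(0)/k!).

f: a_k = -2, 0, 16, 0, -64/3, 0, 512/45, 0, -1024/315, 0, …
g: a_k = 1, 1, 1, 1, 1, 1, 1, 1, 1, 1, …
f·g: L₀ = L_f ⊗_s L_g, ord ≤ 2·1.
Derive L from L₀ (diff closure).
L = (14 - 32·x + 16·x^2) + (-2 + 2·x)·Dx + (1 - 2·x + x^2)·Dx^2  (order 2).
h: a_k = -2, 28, 42, -88/3, -110/3, 364/15, 1274/45, 400/63, 50/7, 38884/2835, …
ICs: h(0) = -2, h′(0) = 28.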